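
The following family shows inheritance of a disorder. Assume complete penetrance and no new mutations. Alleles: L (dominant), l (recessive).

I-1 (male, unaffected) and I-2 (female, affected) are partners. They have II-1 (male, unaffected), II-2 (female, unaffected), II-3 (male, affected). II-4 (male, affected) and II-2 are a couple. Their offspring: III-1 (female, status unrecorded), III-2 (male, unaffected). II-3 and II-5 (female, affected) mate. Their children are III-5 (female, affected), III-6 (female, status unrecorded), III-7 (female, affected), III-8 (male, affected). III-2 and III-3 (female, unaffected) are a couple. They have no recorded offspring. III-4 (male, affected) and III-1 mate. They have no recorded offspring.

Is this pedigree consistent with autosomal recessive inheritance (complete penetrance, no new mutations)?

Yes

A consistent assignment under autosomal recessive exists: I-1 Ll, I-2 ll, II-1 Ll, II-2 Ll, II-3 ll, II-4 ll, II-5 ll, III-1 Ll, III-2 Ll, III-3 LL, III-4 ll, III-5 ll, III-6 ll, III-7 ll, III-8 ll.
In this assignment every recorded phenotype matches its genotype and every non-founder's genotype is obtainable from its parents' genotypes, so the pedigree is consistent.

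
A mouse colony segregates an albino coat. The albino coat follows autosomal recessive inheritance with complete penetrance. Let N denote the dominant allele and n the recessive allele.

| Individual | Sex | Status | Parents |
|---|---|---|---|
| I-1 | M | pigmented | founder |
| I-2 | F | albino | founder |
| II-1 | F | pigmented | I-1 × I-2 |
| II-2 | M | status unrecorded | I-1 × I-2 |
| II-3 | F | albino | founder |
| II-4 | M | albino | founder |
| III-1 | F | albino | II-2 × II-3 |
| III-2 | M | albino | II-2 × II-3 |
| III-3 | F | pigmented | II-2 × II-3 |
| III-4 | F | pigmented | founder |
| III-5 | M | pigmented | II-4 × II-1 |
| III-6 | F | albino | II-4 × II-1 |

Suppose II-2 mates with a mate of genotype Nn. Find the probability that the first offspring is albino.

1/4

II-2 passed N to III-3 (Nn, whose n came from II-3) and received n from I-2 (nn), so II-2 is Nn.
The cross gives 1/4 NN : 1/2 Nn : 1/4 nn, so P(offspring is albino) = 1/4.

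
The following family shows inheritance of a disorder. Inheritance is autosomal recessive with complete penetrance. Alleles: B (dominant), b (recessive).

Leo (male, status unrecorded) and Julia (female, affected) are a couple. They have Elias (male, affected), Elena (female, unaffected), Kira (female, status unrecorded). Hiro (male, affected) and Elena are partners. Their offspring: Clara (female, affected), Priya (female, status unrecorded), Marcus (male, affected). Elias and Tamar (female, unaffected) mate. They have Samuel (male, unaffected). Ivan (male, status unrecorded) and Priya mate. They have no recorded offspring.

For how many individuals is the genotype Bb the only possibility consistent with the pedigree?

3

Obligate heterozygotes: Leo passed B to Elena (Bb, whose b came from Julia) and passed b to Elias (bb), so Leo is Bb; Elena is unaffected so carries B and received b from Julia (bb), so Elena is Bb; Samuel is unaffected so carries B and received b from Elias (bb), so Samuel is Bb.
Every other individual is either homozygous by phenotype or has at least one consistent homozygous assignment, so the count is 3.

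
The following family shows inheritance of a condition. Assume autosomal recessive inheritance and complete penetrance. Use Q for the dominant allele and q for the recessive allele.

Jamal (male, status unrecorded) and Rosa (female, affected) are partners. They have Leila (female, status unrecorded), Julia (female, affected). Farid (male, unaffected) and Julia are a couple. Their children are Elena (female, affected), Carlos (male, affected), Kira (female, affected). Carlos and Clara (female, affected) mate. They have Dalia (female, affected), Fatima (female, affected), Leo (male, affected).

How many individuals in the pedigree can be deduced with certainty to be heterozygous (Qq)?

1

Obligate heterozygotes: Farid is unaffected so carries Q and passed q to Elena (qq), so Farid is Qq.
Every other individual is either homozygous by phenotype or has at least one consistent homozygous assignment, so the count is 1.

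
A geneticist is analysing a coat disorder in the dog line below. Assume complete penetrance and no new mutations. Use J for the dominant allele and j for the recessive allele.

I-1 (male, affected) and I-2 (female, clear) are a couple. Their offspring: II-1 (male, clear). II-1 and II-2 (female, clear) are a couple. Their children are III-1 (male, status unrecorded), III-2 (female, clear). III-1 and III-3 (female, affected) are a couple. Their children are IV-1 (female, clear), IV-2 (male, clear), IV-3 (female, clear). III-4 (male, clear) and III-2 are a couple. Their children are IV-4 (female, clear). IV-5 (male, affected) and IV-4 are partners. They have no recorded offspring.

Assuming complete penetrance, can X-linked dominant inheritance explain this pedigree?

A consistent assignment under X-linked dominant exists: I-1 X^J Y, I-2 X^j X^j, II-1 X^j Y, II-2 X^j X^j, III-1 X^j Y, III-2 X^j X^j, III-3 X^J X^j, III-4 X^j Y, IV-1 X^j X^j, IV-2 X^j Y, IV-3 X^j X^j, IV-4 X^j X^j, IV-5 X^J Y.
In this assignment every recorded phenotype matches its genotype and every non-founder's genotype is obtainable from its parents' genotypes, so the pedigree is consistent.

Yes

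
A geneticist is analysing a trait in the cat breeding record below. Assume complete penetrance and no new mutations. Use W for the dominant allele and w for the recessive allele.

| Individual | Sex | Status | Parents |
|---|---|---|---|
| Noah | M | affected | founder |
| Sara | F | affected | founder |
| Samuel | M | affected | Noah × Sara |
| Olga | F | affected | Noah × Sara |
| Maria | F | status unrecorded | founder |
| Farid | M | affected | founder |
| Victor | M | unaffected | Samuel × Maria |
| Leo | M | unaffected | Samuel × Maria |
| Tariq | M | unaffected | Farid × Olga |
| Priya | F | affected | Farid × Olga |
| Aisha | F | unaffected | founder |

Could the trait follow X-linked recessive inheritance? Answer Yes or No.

No

Under X-linked recessive, Tariq (unaffected, male) cannot arise from Farid (affected) × Olga (affected).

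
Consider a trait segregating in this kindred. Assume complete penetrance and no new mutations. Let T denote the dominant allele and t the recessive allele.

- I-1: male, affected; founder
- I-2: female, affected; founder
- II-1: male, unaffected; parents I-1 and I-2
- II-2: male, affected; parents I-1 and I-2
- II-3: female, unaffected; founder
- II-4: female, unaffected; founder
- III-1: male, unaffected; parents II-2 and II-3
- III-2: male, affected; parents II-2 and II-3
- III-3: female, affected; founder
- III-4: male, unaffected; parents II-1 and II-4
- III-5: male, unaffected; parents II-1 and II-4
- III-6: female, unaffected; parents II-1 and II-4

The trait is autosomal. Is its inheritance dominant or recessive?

dominant

I-1 and I-2 are both affected yet have an unaffected child II-1. Under a recessive model two affected parents are homozygous and every child would be affected, so the trait cannot be recessive.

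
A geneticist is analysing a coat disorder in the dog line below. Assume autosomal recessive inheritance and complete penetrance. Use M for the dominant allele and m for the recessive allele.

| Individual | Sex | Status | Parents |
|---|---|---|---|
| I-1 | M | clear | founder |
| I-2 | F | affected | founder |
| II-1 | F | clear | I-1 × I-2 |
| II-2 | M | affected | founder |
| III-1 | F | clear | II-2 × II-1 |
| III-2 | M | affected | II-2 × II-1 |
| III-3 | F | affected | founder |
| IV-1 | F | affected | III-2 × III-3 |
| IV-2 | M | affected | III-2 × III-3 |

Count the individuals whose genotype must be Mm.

2

Obligate heterozygotes: II-1 is clear so carries M and received m from I-2 (mm), so II-1 is Mm; III-1 is clear so carries M and received m from II-2 (mm), so III-1 is Mm.
Every other individual is either homozygous by phenotype or has at least one consistent homozygous assignment, so the count is 2.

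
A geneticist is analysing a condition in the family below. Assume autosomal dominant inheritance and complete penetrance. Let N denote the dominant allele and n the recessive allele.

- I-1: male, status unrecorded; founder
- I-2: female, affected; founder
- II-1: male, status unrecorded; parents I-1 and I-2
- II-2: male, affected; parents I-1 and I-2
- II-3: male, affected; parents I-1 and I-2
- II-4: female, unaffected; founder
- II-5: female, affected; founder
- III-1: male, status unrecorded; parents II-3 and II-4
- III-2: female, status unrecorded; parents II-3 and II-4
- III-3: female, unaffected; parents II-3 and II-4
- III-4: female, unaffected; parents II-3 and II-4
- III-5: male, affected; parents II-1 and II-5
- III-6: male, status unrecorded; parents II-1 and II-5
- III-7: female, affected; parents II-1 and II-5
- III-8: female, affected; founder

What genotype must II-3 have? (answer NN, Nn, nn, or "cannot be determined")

From phenotype alone, II-3 is NN or Nn.
II-3 is affected so carries N and passed n to III-3 (nn), so II-3 is Nn.

Nn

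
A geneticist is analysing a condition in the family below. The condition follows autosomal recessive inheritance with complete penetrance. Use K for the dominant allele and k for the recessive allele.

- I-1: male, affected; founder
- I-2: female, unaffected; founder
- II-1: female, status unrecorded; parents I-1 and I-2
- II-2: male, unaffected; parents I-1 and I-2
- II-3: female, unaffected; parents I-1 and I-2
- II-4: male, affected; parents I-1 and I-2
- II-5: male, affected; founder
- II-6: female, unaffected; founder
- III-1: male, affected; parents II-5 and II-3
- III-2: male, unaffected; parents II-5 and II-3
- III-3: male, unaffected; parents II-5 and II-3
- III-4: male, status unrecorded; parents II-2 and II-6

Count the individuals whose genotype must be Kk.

5

Obligate heterozygotes: I-2 is unaffected so carries K and passed k to II-4 (kk), so I-2 is Kk; II-2 is unaffected so carries K and received k from I-1 (kk), so II-2 is Kk; II-3 is unaffected so carries K and received k from I-1 (kk), so II-3 is Kk; III-2 is unaffected so carries K and received k from II-5 (kk), so III-2 is Kk; III-3 is unaffected so carries K and received k from II-5 (kk), so III-3 is Kk.
Every other individual is either homozygous by phenotype or has at least one consistent homozygous assignment, so the count is 5.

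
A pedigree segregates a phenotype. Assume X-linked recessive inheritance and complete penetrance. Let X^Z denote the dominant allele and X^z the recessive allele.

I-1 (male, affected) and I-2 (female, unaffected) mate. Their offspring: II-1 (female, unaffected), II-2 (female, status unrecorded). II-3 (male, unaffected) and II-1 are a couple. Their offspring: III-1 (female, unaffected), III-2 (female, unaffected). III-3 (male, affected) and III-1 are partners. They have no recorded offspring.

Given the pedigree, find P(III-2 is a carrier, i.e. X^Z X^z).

1/2

II-3 is unaffected, so II-3 is X^Z Y.
II-1 is unaffected so carries Z and received z from I-1 (X^z Y), so II-1 is X^Z X^z.
Their cross gives offspring ratios 1/2 X^Z X^Z : 1/2 X^Z X^z. Conditioning on III-2 being unaffected, P(X^Z X^z) = 1/2 / 1 = 1/2.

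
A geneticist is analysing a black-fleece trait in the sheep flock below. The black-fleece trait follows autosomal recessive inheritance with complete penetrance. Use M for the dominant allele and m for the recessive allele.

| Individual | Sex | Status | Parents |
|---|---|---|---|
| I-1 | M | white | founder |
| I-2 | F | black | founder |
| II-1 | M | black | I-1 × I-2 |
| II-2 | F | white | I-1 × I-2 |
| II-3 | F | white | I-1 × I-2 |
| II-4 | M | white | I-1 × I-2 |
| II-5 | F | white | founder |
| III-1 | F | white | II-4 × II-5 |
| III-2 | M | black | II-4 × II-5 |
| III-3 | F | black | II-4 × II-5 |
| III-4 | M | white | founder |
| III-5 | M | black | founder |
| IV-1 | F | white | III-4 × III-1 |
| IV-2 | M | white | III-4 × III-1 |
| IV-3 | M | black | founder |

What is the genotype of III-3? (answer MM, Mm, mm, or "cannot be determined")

mm

III-3 is black, so III-3 is mm.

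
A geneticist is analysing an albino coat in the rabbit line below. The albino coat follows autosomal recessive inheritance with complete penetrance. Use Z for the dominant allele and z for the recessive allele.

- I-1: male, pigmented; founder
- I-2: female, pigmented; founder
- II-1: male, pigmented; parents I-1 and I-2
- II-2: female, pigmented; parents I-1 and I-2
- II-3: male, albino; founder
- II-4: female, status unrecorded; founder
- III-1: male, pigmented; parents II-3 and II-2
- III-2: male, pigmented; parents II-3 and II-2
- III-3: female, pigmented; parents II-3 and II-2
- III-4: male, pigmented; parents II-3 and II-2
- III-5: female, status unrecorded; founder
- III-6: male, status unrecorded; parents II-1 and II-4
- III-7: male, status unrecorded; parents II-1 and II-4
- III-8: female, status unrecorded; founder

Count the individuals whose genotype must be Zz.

4

Obligate heterozygotes: III-1 is pigmented so carries Z and received z from II-3 (zz), so III-1 is Zz; III-2 is pigmented so carries Z and received z from II-3 (zz), so III-2 is Zz; III-3 is pigmented so carries Z and received z from II-3 (zz), so III-3 is Zz; III-4 is pigmented so carries Z and received z from II-3 (zz), so III-4 is Zz.
Every other individual is either homozygous by phenotype or has at least one consistent homozygous assignment, so the count is 4.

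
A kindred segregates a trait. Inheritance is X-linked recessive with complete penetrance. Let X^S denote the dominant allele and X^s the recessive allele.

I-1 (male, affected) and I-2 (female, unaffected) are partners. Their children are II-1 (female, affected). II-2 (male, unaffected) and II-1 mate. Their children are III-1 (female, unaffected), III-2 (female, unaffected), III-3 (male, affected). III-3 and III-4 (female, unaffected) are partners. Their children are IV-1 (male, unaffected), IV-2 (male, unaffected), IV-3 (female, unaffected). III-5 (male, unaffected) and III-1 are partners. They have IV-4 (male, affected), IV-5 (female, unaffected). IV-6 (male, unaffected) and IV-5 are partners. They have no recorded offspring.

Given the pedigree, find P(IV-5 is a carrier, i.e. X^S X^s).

1/2

III-5 is unaffected, so III-5 is X^S Y.
III-1 is unaffected so carries S and received s from II-1 (X^s X^s), so III-1 is X^S X^s.
Their cross gives offspring ratios 1/2 X^S X^S : 1/2 X^S X^s. Conditioning on IV-5 being unaffected, P(X^S X^s) = 1/2 / 1 = 1/2.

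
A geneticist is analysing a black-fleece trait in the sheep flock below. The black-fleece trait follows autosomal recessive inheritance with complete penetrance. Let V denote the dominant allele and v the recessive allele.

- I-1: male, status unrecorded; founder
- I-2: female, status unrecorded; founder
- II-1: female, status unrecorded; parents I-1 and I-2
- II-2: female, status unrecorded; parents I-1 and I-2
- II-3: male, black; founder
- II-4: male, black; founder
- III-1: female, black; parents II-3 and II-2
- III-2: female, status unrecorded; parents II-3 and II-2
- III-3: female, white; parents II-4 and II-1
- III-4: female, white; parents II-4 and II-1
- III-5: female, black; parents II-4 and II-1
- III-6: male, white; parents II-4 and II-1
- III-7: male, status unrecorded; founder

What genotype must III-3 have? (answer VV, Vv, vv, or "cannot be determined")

Vv

From phenotype alone, III-3 is VV or Vv.
III-3 is white so carries V and received v from II-4 (vv), so III-3 is Vv.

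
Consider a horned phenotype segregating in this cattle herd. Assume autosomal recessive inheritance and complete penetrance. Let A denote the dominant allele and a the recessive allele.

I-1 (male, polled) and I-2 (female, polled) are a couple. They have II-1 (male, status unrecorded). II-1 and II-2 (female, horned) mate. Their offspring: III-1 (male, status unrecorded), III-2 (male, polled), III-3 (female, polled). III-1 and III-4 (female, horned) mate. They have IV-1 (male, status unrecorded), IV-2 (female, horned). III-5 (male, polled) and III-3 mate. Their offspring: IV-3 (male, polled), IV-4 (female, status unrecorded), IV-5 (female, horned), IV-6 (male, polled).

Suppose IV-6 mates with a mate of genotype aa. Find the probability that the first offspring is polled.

2/3

III-5 is polled so carries A and passed a to IV-5 (aa), so III-5 is Aa.
III-3 is polled so carries A and received a from II-2 (aa), so III-3 is Aa.
IV-6 is a polled offspring of III-5 (Aa) × III-3 (Aa), whose cross gives 1/4 AA : 1/2 Aa : 1/4 aa; conditioning on being polled, IV-6 is AA with probability 1/3, Aa with probability 2/3.
Summing over parental genotype combinations, P(offspring is polled) = 1/3·1 + 2/3·1/2 = 2/3.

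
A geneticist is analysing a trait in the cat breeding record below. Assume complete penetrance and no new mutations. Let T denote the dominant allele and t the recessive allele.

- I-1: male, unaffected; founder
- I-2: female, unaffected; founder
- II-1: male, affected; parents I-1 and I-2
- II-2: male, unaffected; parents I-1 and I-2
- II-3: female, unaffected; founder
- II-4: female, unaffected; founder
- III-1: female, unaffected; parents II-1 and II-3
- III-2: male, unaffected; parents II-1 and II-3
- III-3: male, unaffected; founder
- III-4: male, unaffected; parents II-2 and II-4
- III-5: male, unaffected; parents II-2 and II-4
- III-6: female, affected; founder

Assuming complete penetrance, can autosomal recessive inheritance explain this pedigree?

Yes

A consistent assignment under autosomal recessive exists: I-1 Tt, I-2 Tt, II-1 tt, II-2 TT, II-3 TT, II-4 TT, III-1 Tt, III-2 Tt, III-3 TT, III-4 TT, III-5 TT, III-6 tt.
In this assignment every recorded phenotype matches its genotype and every non-founder's genotype is obtainable from its parents' genotypes, so the pedigree is consistent.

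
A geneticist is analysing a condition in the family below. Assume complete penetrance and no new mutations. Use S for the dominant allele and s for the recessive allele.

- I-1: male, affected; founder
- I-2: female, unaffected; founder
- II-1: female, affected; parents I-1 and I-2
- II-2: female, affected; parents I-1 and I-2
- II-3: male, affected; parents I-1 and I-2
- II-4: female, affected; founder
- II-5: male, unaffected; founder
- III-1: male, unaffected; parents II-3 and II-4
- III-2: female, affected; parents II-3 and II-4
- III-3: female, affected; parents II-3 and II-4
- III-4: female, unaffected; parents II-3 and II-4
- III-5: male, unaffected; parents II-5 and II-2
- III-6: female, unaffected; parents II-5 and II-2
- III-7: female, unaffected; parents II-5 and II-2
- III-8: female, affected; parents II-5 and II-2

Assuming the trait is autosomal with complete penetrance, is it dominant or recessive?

dominant

II-3 and II-4 are both affected yet have an unaffected child III-1. Under a recessive model two affected parents are homozygous and every child would be affected, so the trait cannot be recessive.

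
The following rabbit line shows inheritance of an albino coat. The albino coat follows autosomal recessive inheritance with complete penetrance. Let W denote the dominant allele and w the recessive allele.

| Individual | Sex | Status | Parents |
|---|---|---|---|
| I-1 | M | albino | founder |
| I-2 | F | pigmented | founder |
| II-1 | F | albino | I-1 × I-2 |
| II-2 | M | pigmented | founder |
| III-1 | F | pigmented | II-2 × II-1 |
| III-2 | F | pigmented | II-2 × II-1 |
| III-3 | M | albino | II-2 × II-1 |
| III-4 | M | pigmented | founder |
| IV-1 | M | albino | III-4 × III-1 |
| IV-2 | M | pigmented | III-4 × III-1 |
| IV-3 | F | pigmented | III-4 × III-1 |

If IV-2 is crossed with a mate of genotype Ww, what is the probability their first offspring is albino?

III-4 is pigmented so carries W and passed w to IV-1 (ww), so III-4 is Ww.
III-1 is pigmented so carries W and received w from II-1 (ww), so III-1 is Ww.
IV-2 is a pigmented offspring of III-4 (Ww) × III-1 (Ww), whose cross gives 1/4 WW : 1/2 Ww : 1/4 ww; conditioning on being pigmented, IV-2 is WW with probability 1/3, Ww with probability 2/3.
Summing over parental genotype combinations, P(offspring is albino) = 2/3·1/4 = 1/6.

1/6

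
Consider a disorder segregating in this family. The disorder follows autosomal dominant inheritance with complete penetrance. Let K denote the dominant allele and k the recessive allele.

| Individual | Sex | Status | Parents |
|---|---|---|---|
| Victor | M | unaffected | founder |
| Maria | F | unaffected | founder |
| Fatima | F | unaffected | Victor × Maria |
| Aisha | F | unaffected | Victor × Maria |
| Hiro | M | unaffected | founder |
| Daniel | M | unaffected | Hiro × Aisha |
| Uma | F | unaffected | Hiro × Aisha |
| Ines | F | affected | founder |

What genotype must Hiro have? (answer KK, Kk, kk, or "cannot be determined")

kk

Hiro is unaffected, so Hiro is kk.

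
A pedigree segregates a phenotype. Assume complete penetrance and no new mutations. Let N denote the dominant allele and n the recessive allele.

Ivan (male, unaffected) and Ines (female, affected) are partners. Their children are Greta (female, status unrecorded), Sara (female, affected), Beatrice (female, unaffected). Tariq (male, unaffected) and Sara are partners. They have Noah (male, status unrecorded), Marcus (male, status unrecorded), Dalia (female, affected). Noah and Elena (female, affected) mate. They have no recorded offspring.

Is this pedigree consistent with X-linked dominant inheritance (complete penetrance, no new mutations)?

Yes

A consistent assignment under X-linked dominant exists: Ivan X^n Y, Ines X^N X^n, Greta X^N X^n, Sara X^N X^n, Beatrice X^n X^n, Tariq X^n Y, Noah X^N Y, Marcus X^N Y, Dalia X^N X^n, Elena X^N X^N.
In this assignment every recorded phenotype matches its genotype and every non-founder's genotype is obtainable from its parents' genotypes, so the pedigree is consistent.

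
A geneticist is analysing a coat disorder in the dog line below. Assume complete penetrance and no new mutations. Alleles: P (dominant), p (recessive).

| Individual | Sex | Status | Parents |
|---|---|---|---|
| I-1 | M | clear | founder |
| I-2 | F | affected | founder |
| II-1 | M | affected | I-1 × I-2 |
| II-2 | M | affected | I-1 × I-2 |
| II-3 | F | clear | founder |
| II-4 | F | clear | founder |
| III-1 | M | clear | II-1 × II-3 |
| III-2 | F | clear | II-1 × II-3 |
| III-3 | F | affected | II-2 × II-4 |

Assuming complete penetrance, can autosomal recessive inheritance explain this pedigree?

A consistent assignment under autosomal recessive exists: I-1 Pp, I-2 pp, II-1 pp, II-2 pp, II-3 PP, II-4 Pp, III-1 Pp, III-2 Pp, III-3 pp.
In this assignment every recorded phenotype matches its genotype and every non-founder's genotype is obtainable from its parents' genotypes, so the pedigree is consistent.

Yes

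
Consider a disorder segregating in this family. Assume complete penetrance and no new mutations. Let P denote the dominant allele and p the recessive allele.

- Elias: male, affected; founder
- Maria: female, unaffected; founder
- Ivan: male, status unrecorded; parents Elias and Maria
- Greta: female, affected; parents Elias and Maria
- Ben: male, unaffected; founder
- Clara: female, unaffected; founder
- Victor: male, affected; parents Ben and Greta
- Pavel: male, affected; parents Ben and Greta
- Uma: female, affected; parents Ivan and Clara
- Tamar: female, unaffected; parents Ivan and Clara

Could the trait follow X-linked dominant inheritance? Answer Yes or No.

No

No assignment of genotypes under X-linked dominant satisfies every parent–offspring relationship, so the pedigree is inconsistent.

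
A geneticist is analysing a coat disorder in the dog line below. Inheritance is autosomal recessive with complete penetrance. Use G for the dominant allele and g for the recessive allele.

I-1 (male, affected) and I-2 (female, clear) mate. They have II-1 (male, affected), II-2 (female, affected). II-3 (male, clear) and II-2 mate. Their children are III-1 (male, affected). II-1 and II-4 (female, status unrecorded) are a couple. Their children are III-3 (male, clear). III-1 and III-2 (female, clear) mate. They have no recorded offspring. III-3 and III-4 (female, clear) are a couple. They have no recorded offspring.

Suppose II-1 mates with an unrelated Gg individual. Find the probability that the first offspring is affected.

II-1 is affected, so II-1 is gg.
The cross gives 1/2 Gg : 1/2 gg, so P(offspring is affected) = 1/2.

1/2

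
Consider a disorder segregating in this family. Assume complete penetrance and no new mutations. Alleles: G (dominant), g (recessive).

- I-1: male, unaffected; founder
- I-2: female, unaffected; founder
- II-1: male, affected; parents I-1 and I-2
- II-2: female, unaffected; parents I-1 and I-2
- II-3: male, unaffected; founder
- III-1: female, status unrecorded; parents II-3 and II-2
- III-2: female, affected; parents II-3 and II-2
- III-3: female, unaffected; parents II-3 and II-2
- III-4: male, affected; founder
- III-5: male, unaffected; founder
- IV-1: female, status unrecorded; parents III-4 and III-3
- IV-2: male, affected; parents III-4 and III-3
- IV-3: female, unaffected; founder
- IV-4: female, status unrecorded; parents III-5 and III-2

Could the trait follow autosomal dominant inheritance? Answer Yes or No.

Under autosomal dominant, II-1 (affected, male) cannot arise from I-1 (unaffected) × I-2 (unaffected).

No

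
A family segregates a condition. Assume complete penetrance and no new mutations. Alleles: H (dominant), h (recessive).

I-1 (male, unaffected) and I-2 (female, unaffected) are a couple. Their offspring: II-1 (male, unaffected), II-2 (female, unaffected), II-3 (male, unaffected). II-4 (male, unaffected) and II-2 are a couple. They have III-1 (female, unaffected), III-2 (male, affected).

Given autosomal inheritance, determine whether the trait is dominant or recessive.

II-4 and II-2 are both unaffected yet have an affected child III-2. Under dominance, an affected child requires at least one affected parent, so the trait cannot be dominant.

recessive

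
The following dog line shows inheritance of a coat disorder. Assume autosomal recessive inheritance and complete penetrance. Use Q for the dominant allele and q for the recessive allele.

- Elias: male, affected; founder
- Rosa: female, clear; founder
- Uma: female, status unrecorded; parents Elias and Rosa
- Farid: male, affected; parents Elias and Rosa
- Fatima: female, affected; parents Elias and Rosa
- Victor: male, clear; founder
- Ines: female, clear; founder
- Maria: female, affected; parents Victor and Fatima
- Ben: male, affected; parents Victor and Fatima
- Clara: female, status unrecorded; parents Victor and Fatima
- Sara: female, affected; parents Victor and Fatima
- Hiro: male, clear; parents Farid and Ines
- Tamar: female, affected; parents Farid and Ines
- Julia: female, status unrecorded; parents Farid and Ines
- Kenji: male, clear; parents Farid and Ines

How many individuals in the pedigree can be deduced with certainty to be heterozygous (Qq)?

Obligate heterozygotes: Rosa is clear so carries Q and passed q to Farid (qq), so Rosa is Qq; Victor is clear so carries Q and passed q to Maria (qq), so Victor is Qq; Ines is clear so carries Q and passed q to Tamar (qq), so Ines is Qq; Hiro is clear so carries Q and received q from Farid (qq), so Hiro is Qq; Kenji is clear so carries Q and received q from Farid (qq), so Kenji is Qq.
Every other individual is either homozygous by phenotype or has at least one consistent homozygous assignment, so the count is 5.

5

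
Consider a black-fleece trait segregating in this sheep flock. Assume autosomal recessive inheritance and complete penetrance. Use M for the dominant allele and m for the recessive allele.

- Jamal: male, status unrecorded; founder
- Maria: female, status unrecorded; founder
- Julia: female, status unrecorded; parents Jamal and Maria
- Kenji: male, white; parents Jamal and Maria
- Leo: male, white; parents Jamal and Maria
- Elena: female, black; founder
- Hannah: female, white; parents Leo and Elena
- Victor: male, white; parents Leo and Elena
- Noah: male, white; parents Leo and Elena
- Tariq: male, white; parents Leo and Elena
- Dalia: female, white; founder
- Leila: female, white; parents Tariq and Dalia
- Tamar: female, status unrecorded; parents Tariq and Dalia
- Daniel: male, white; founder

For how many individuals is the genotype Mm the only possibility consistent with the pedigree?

Obligate heterozygotes: Hannah is white so carries M and received m from Elena (mm), so Hannah is Mm; Victor is white so carries M and received m from Elena (mm), so Victor is Mm; Noah is white so carries M and received m from Elena (mm), so Noah is Mm; Tariq is white so carries M and received m from Elena (mm), so Tariq is Mm.
Every other individual is either homozygous by phenotype or has at least one consistent homozygous assignment, so the count is 4.

4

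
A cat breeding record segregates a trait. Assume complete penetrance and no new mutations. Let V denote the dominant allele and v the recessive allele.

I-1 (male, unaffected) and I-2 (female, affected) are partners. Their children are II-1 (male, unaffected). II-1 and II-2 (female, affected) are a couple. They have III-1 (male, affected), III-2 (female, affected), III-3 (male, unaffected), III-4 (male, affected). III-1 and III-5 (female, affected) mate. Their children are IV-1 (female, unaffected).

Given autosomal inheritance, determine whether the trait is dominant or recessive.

III-1 and III-5 are both affected yet have an unaffected child IV-1. Under a recessive model two affected parents are homozygous and every child would be affected, so the trait cannot be recessive.

dominant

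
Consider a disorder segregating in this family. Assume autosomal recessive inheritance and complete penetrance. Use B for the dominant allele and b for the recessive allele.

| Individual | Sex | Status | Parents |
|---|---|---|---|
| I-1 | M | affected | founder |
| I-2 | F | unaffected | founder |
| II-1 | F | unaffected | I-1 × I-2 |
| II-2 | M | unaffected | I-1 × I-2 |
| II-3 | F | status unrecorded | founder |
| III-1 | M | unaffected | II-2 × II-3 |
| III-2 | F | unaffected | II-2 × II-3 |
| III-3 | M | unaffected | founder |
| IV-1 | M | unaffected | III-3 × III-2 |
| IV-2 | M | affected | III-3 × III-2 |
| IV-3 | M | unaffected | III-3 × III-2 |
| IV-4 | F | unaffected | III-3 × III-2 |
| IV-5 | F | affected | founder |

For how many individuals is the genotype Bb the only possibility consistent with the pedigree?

4

Obligate heterozygotes: II-1 is unaffected so carries B and received b from I-1 (bb), so II-1 is Bb; II-2 is unaffected so carries B and received b from I-1 (bb), so II-2 is Bb; III-2 is unaffected so carries B and passed b to IV-2 (bb), so III-2 is Bb; III-3 is unaffected so carries B and passed b to IV-2 (bb), so III-3 is Bb.
Every other individual is either homozygous by phenotype or has at least one consistent homozygous assignment, so the count is 4.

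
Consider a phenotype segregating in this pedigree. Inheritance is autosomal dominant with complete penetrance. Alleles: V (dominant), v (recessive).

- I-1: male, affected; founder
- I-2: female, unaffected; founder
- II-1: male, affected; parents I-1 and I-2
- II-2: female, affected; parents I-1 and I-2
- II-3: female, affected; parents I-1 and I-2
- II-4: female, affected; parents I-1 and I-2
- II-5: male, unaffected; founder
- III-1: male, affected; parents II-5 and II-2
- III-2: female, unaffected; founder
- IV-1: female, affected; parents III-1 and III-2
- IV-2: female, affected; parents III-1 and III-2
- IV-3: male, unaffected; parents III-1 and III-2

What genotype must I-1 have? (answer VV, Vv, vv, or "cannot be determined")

I-1's phenotype allows VV or Vv, and no parent or child forces a single allele at both positions; consistent genotype assignments exist with I-1 as VV or Vv.

cannot be determined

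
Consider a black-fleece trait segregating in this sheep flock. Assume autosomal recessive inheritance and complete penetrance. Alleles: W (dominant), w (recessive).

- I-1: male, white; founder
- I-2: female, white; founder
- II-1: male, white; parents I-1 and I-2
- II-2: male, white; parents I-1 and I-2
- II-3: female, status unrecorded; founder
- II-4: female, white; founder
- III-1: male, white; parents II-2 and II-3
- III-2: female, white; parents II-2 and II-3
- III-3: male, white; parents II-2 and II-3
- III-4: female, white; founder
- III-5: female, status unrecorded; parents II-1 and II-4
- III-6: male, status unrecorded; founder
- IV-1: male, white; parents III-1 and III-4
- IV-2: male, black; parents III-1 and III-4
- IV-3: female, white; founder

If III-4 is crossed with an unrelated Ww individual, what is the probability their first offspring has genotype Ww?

1/2

III-4 is white so carries W and passed w to IV-2 (ww), so III-4 is Ww.
The cross gives 1/4 WW : 1/2 Ww : 1/4 ww, so P(offspring has genotype Ww) = 1/2.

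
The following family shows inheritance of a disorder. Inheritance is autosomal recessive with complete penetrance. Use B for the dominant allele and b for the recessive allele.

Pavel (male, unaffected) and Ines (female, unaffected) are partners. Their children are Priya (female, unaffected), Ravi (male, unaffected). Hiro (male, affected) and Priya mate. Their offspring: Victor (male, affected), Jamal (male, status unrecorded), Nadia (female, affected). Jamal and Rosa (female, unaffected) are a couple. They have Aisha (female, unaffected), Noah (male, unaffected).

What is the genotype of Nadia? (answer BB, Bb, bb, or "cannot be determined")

Nadia is affected, so Nadia is bb.

bb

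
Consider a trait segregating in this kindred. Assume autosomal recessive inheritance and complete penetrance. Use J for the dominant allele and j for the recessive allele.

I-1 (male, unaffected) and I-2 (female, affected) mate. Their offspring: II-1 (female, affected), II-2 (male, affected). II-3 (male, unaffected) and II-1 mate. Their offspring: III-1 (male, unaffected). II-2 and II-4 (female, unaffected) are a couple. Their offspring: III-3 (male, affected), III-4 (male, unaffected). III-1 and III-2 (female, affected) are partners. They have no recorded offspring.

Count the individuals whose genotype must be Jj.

4

Obligate heterozygotes: I-1 is unaffected so carries J and passed j to II-1 (jj), so I-1 is Jj; II-4 is unaffected so carries J and passed j to III-3 (jj), so II-4 is Jj; III-1 is unaffected so carries J and received j from II-1 (jj), so III-1 is Jj; III-4 is unaffected so carries J and received j from II-2 (jj), so III-4 is Jj.
Every other individual is either homozygous by phenotype or has at least one consistent homozygous assignment, so the count is 4.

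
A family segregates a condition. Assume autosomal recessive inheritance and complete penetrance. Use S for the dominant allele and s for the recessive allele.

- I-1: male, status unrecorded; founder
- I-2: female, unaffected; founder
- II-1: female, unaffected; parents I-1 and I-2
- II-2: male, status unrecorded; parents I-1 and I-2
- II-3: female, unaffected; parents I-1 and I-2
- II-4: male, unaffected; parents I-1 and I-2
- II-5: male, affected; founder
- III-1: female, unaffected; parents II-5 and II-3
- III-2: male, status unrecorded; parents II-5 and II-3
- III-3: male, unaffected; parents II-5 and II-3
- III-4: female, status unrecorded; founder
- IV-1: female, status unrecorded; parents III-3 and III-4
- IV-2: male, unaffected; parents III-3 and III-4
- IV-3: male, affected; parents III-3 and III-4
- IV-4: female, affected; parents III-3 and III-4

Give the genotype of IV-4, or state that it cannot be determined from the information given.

ss

IV-4 is affected, so IV-4 is ss.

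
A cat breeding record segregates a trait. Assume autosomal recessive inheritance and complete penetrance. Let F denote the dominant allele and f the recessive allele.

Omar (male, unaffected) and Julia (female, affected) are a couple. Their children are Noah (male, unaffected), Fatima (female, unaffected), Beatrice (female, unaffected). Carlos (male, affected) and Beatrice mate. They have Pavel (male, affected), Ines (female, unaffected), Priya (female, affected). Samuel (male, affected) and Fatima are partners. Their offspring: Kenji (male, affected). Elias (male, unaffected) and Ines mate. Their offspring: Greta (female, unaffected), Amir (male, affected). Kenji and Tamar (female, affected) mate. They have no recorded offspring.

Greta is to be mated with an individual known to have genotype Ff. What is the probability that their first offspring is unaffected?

Elias is unaffected so carries F and passed f to Amir (ff), so Elias is Ff.
Ines is unaffected so carries F and received f from Carlos (ff), so Ines is Ff.
Greta is an unaffected offspring of Elias (Ff) × Ines (Ff), whose cross gives 1/4 FF : 1/2 Ff : 1/4 ff; conditioning on being unaffected, Greta is FF with probability 1/3, Ff with probability 2/3.
Summing over parental genotype combinations, P(offspring is unaffected) = 1/3·1 + 2/3·3/4 = 5/6.

5/6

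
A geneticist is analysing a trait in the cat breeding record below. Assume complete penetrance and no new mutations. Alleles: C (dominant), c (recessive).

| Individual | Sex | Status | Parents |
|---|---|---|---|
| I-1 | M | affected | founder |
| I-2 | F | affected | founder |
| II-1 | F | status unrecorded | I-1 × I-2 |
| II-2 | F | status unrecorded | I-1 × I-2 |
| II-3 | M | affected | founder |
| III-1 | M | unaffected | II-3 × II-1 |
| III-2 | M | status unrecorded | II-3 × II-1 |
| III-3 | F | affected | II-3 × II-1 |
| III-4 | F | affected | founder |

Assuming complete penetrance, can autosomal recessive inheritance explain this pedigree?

No

No assignment of genotypes under autosomal recessive satisfies every parent–offspring relationship, so the pedigree is inconsistent.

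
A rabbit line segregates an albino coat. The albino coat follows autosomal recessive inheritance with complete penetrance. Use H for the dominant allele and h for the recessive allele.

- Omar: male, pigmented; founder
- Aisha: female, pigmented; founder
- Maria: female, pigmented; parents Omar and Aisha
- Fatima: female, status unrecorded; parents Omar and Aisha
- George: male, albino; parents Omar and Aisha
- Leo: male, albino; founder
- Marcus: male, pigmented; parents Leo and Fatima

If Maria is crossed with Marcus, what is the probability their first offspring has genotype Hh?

1/2

Omar is pigmented so carries H and passed h to George (hh), so Omar is Hh.
Aisha is pigmented so carries H and passed h to George (hh), so Aisha is Hh.
Maria is a pigmented offspring of Omar (Hh) × Aisha (Hh), whose cross gives 1/4 HH : 1/2 Hh : 1/4 hh; conditioning on being pigmented, Maria is HH with probability 1/3, Hh with probability 2/3.
Marcus is pigmented so carries H and received h from Leo (hh), so Marcus is Hh.
Summing over parental genotype combinations, P(offspring has genotype Hh) = 1/3·1/2 + 2/3·1/2 = 1/2.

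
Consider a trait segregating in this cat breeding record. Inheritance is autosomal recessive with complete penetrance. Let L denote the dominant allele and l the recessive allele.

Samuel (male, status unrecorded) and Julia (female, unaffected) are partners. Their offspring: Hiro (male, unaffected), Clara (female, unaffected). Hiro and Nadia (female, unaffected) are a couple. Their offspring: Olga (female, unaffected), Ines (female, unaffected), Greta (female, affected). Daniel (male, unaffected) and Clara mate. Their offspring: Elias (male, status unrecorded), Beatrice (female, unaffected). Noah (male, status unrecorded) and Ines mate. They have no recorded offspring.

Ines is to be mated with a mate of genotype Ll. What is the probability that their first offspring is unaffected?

5/6

Hiro is unaffected so carries L and passed l to Greta (ll), so Hiro is Ll.
Nadia is unaffected so carries L and passed l to Greta (ll), so Nadia is Ll.
Ines is an unaffected offspring of Hiro (Ll) × Nadia (Ll), whose cross gives 1/4 LL : 1/2 Ll : 1/4 ll; conditioning on being unaffected, Ines is LL with probability 1/3, Ll with probability 2/3.
Summing over parental genotype combinations, P(offspring is unaffected) = 1/3·1 + 2/3·3/4 = 5/6.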